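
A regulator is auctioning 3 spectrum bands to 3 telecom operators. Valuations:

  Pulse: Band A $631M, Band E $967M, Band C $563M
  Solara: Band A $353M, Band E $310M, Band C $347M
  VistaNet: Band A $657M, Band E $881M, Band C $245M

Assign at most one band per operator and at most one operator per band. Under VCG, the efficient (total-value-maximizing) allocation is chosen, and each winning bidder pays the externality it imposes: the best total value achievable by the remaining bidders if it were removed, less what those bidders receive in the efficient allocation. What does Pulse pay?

Efficient allocation: Pulse→Band E ($967M), Solara→Band C ($347M), VistaNet→Band A ($657M); total welfare W = $1971M.
Pulse receives Band E at value $967M, so the others get W − 967 = $1004M.
Without Pulse: best allocation of the remaining 2 bidders over all 3 bands is Solara→Band A ($353M), VistaNet→Band E ($881M), total $1234M.
VCG payment = (others' best without Pulse) − (others' welfare with Pulse) = 1234 − 1004 = $230M.

Pulse pays $230M.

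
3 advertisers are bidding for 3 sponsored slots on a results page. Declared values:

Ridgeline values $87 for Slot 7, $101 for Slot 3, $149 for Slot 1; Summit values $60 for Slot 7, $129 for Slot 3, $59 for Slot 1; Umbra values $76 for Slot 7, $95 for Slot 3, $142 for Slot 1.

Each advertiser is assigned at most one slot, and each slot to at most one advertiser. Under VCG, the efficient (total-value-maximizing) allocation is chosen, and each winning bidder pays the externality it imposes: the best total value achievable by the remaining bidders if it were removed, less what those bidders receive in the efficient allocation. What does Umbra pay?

Efficient allocation: Ridgeline→Slot 7 ($87), Summit→Slot 3 ($129), Umbra→Slot 1 ($142); total welfare W = $358.
Umbra receives Slot 1 at value $142, so the others get W − 142 = $216.
Without Umbra: best allocation of the remaining 2 bidders over all 3 slots is Ridgeline→Slot 1 ($149), Summit→Slot 3 ($129), total $278.
VCG payment = (others' best without Umbra) − (others' welfare with Umbra) = 278 − 216 = $62.

Umbra pays $62.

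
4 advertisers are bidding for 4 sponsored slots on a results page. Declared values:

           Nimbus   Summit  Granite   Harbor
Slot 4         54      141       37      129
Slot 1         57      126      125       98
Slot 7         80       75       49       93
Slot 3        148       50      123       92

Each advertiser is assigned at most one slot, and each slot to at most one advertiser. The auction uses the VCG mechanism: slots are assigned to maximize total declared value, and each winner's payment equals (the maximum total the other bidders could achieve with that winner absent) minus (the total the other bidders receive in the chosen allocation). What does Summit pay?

Summit pays $36.

Efficient allocation: Nimbus→Slot 3 ($148), Summit→Slot 4 ($141), Granite→Slot 1 ($125), Harbor→Slot 7 ($93); total welfare W = $507.
Summit receives Slot 4 at value $141, so the others get W − 141 = $366.
Without Summit: best allocation of the remaining 3 bidders over all 4 slots is Nimbus→Slot 3 ($148), Granite→Slot 1 ($125), Harbor→Slot 4 ($129), total $402.
VCG payment = (others' best without Summit) − (others' welfare with Summit) = 402 − 366 = $36.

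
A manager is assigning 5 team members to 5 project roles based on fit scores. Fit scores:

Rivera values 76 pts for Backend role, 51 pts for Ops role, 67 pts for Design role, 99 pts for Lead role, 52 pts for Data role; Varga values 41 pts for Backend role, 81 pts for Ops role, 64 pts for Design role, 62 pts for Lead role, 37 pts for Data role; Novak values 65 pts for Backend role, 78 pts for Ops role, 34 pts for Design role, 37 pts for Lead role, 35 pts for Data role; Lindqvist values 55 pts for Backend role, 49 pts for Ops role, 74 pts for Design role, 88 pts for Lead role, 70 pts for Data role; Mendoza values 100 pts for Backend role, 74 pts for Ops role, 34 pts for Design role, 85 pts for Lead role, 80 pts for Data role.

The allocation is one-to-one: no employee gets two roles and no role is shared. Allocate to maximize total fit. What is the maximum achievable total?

Optimal: Rivera→Lead role (99 pts), Varga→Design role (64 pts), Novak→Ops role (78 pts), Lindqvist→Data role (70 pts), Mendoza→Backend role (100 pts) — total 99+64+78+70+100 = 411 pts.
Column-greedy (each role in turn goes to its best remaining employee) gives 389 pts, worse by 22.
Next-best assignment: Rivera→Lead role, Varga→Ops role, Novak→Backend role, Lindqvist→Design role, Mendoza→Data role = 399 pts.

Max total: 411 pts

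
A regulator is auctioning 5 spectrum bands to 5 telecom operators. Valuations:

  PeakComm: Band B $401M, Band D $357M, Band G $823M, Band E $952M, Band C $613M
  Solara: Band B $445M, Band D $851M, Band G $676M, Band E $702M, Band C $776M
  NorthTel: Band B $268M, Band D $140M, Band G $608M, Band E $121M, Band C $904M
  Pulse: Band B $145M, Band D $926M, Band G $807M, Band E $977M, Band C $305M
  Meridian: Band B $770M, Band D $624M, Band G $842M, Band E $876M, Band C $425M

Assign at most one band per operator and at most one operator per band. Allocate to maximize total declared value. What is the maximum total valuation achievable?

Maximum total: $4325M

Optimal: PeakComm→Band G ($823M), Solara→Band D ($851M), NorthTel→Band C ($904M), Pulse→Band E ($977M), Meridian→Band B ($770M) — total 823+851+904+977+770 = $4325M.
Column-greedy (each band in turn goes to its best remaining operator) gives $4125M, worse by 200.
Swapping PeakComm↔Pulse (PeakComm→Band E $952M, Pulse→Band G $807M) loses 41.
Checked against all permutations: $4325M is optimal.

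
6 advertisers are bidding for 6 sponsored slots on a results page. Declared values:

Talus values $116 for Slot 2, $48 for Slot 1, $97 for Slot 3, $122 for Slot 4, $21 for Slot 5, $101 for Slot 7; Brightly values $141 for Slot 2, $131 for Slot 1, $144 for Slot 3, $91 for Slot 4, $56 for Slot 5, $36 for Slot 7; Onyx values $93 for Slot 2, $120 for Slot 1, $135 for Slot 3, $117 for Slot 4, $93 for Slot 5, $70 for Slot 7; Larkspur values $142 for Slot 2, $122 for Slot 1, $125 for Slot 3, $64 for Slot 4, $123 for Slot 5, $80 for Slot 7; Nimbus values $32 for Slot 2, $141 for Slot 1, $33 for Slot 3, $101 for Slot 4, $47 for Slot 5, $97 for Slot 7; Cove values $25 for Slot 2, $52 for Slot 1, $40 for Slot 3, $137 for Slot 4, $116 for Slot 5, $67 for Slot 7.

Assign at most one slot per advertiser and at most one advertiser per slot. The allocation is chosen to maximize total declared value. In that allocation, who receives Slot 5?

Larkspur receives Slot 5.

Optimal: Talus→Slot 7 ($101), Brightly→Slot 2 ($141), Onyx→Slot 3 ($135), Larkspur→Slot 5 ($123), Nimbus→Slot 1 ($141), Cove→Slot 4 ($137) — total 101+141+135+123+141+137 = $778.
Max-entry greedy (repeatedly take the single best remaining cell) gives $758, worse by 20.
Next-best assignment: Talus→Slot 7, Brightly→Slot 3, Onyx→Slot 4, Larkspur→Slot 2, Nimbus→Slot 1, Cove→Slot 5 = $761.
Swapping Nimbus↔Brightly (Nimbus→Slot 2 $32, Brightly→Slot 1 $131) loses 119.
Larkspur's own top slot is Slot 2 ($142), but forcing Larkspur→Slot 2 and reassigning the rest optimally gives only $761 — worse by 17.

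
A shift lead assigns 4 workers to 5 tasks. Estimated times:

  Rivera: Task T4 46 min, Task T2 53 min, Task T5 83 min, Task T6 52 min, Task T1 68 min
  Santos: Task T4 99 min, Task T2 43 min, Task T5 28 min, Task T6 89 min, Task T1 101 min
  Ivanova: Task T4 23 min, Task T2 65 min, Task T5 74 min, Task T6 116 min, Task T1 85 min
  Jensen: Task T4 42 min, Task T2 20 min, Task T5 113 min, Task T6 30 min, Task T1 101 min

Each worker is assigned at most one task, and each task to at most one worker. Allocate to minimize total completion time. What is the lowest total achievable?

This is a one-to-one assignment (minimum-cost bipartite matching).
Optimal: Rivera→Task T6 (52 min), Santos→Task T5 (28 min), Ivanova→Task T4 (23 min), Jensen→Task T2 (20 min) — total 52+28+23+20 = 123 min.
Row-greedy (each worker in turn takes its cheapest remaining task) gives 169 min, worse by 46.
Next-best assignment: Rivera→Task T2, Santos→Task T5, Ivanova→Task T4, Jensen→Task T6 = 134 min.
No other one-to-one assignment undercuts 123 min.

Min total: 123 min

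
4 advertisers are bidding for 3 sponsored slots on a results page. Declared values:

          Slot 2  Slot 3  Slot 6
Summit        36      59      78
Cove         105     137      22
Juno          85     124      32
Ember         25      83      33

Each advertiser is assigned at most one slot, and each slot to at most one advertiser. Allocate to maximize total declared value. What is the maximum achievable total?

Max total: $307

Optimal: Cove→Slot 2 ($105), Juno→Slot 3 ($124), Summit→Slot 6 ($78) — total 105+124+78 = $307.
Row-greedy (each advertiser in turn takes its best remaining slot) gives $300, worse by 7.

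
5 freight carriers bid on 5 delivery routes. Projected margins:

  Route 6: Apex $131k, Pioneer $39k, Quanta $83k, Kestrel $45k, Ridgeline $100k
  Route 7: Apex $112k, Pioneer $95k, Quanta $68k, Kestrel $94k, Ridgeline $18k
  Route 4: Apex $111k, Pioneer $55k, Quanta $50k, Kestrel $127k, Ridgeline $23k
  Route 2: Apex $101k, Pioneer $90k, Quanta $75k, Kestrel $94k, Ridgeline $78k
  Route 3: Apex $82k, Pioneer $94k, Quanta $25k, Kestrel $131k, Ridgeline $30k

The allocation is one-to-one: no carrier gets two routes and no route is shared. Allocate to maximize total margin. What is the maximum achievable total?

Maximum total: $512k

This is a one-to-one assignment (maximum-weight bipartite matching).
Optimal: Apex→Route 4 ($111k), Pioneer→Route 7 ($95k), Quanta→Route 2 ($75k), Kestrel→Route 3 ($131k), Ridgeline→Route 6 ($100k) — total 111+95+75+131+100 = $512k.
Next-best assignment: Apex→Route 7, Pioneer→Route 3, Quanta→Route 2, Kestrel→Route 4, Ridgeline→Route 6 = $508k.
Swapping Quanta↔Pioneer (Quanta→Route 7 $68k, Pioneer→Route 2 $90k) loses 12.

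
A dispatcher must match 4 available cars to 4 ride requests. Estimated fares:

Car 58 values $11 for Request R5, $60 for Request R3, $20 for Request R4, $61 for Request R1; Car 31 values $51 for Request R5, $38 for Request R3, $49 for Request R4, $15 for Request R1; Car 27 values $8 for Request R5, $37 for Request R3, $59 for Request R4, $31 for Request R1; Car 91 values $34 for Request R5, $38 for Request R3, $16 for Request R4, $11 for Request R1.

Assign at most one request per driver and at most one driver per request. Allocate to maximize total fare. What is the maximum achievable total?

Optimal: Car 58→Request R1 ($61), Car 31→Request R5 ($51), Car 27→Request R4 ($59), Car 91→Request R3 ($38) — total 61+51+59+38 = $209.
Column-greedy (each request in turn goes to its best remaining driver) gives $181, worse by 28.
Next-best assignment: Car 58→Request R1, Car 31→Request R3, Car 27→Request R4, Car 91→Request R5 = $192.
Swapping Car 31↔Car 91 (Car 31→Request R3 $38, Car 91→Request R5 $34) loses 17.

Max total: $209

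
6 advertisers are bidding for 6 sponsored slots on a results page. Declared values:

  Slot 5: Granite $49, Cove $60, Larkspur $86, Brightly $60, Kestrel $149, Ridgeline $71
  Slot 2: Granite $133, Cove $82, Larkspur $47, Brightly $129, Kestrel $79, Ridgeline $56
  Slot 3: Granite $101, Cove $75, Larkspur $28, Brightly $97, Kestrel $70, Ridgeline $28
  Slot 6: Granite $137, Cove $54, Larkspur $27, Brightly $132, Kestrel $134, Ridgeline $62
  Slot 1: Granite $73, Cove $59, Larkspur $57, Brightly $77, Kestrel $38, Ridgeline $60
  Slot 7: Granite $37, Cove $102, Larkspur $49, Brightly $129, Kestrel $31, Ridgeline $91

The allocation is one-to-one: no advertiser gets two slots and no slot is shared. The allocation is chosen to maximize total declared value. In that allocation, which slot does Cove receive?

Cove receives Slot 3.

Optimal: Granite→Slot 6 ($137), Cove→Slot 3 ($75), Larkspur→Slot 1 ($57), Brightly→Slot 2 ($129), Kestrel→Slot 5 ($149), Ridgeline→Slot 7 ($91) — total 137+75+57+129+149+91 = $638.
Column-greedy (each slot in turn goes to its best remaining advertiser) gives $549, worse by 89.
Cove's own top slot is Slot 7 ($102), but forcing Cove→Slot 7 and reassigning the rest optimally gives only $612 — worse by 26.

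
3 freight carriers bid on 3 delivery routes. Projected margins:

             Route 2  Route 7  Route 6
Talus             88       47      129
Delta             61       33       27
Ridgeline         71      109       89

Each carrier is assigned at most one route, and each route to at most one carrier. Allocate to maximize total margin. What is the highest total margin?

Max total: $299k

Optimal: Talus→Route 6 ($129k), Delta→Route 2 ($61k), Ridgeline→Route 7 ($109k) — total 129+61+109 = $299k.
Column-greedy (each route in turn goes to its best remaining carrier) gives $224k, worse by 75.
Next-best assignment: Talus→Route 6, Delta→Route 7, Ridgeline→Route 2 = $233k.
No other one-to-one assignment exceeds $299k.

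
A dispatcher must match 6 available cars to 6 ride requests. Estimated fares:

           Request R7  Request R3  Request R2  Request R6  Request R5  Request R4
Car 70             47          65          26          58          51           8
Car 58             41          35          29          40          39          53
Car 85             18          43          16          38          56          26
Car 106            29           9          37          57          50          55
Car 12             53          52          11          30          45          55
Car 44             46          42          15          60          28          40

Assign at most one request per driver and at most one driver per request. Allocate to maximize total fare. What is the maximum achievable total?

This is the linear assignment problem.
Optimal: Car 70→Request R3 ($65), Car 58→Request R4 ($53), Car 85→Request R5 ($56), Car 106→Request R2 ($37), Car 12→Request R7 ($53), Car 44→Request R6 ($60) — total 65+53+56+37+53+60 = $324.
Max-entry greedy (repeatedly take the single best remaining cell) gives $318, worse by 6.
Swapping Car 44↔Car 58 (Car 44→Request R4 $40, Car 58→Request R6 $40) loses 33.

Max total: $324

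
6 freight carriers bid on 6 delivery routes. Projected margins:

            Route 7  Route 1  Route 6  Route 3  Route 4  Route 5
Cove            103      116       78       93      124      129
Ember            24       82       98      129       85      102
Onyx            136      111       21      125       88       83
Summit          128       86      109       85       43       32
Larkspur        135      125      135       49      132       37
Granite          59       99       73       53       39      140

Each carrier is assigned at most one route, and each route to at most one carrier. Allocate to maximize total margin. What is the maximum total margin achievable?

Max total: $767k

Optimal: Cove→Route 4 ($124k), Ember→Route 3 ($129k), Onyx→Route 1 ($111k), Summit→Route 7 ($128k), Larkspur→Route 6 ($135k), Granite→Route 5 ($140k) — total 124+129+111+128+135+140 = $767k.
Next-best assignment: Cove→Route 4, Ember→Route 3, Onyx→Route 7, Summit→Route 6, Larkspur→Route 1, Granite→Route 5 = $763k.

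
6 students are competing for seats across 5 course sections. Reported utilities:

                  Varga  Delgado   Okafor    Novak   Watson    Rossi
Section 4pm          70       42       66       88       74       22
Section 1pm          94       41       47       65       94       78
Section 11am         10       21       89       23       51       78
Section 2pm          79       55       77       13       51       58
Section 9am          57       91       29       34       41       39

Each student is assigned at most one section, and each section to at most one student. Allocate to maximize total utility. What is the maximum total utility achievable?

Optimal: Novak→Section 4pm (88 points), Watson→Section 1pm (94 points), Okafor→Section 11am (89 points), Varga→Section 2pm (79 points), Delgado→Section 9am (91 points) — total 88+94+89+79+91 = 441 points.
Row-greedy (each student in turn takes its best remaining section) gives 413 points, worse by 28.
Swapping Watson↔Varga (Watson→Section 2pm 51 points, Varga→Section 1pm 94 points) loses 28.
Checked against all permutations: 441 points is optimal.

Maximum total: 441 points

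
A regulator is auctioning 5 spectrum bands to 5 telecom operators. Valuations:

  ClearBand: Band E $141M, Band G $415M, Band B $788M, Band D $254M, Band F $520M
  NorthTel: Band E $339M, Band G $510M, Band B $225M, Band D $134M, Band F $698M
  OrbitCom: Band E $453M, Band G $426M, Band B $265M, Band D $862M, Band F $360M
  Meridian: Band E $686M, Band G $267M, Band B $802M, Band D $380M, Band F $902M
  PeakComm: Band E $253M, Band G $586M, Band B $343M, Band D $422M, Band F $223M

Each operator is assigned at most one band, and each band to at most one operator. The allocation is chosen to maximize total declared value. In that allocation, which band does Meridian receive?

Meridian receives Band E.

This is a one-to-one assignment (maximum-weight bipartite matching).
Optimal: ClearBand→Band B ($788M), NorthTel→Band F ($698M), OrbitCom→Band D ($862M), Meridian→Band E ($686M), PeakComm→Band G ($586M) — total 788+698+862+686+586 = $3620M.
Max-entry greedy (repeatedly take the single best remaining cell) gives $3477M, worse by 143.
Swapping ClearBand↔PeakComm (ClearBand→Band G $415M, PeakComm→Band B $343M) loses 616.
No other one-to-one assignment exceeds $3620M.
Meridian's own top band is Band F ($902M), but forcing Meridian→Band F and reassigning the rest optimally gives only $3477M — worse by 143.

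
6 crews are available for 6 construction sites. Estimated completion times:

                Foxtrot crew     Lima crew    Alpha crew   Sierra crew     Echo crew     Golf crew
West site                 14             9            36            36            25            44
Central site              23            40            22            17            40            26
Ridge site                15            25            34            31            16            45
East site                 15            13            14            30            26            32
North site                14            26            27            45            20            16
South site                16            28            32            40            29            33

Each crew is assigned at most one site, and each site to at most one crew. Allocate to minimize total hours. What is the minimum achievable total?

Treat this as an assignment problem: match each crew to one site.
Optimal: Foxtrot crew→South site (16 hours), Lima crew→West site (9 hours), Alpha crew→East site (14 hours), Sierra crew→Central site (17 hours), Echo crew→Ridge site (16 hours), Golf crew→North site (16 hours) — total 16+9+14+17+16+16 = 88 hours.
Swapping Foxtrot crew↔Sierra crew (Foxtrot crew→Central site 23 hours, Sierra crew→South site 40 hours) adds 30.
Checked against all permutations: 88 hours is optimal.

Minimum total: 88 hours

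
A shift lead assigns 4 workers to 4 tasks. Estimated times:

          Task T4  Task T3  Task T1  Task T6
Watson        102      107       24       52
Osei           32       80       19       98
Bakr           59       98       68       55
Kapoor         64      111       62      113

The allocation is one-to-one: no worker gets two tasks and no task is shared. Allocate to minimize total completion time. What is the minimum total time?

This is a one-to-one assignment (minimum-cost bipartite matching).
Optimal: Watson→Task T1 (24 min), Osei→Task T4 (32 min), Bakr→Task T6 (55 min), Kapoor→Task T3 (111 min) — total 24+32+55+111 = 222 min.

Min total: 222 min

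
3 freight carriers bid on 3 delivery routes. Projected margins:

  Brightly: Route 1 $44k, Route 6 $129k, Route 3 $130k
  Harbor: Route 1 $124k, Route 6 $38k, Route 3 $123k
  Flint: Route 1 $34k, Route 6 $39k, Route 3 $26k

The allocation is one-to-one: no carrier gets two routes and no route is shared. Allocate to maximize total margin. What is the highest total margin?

Optimal: Brightly→Route 3 ($130k), Harbor→Route 1 ($124k), Flint→Route 6 ($39k) — total 130+124+39 = $293k.
Column-greedy (each route in turn goes to its best remaining carrier) gives $279k, worse by 14.
Every other assignment is strictly worse.

Maximum total: $293k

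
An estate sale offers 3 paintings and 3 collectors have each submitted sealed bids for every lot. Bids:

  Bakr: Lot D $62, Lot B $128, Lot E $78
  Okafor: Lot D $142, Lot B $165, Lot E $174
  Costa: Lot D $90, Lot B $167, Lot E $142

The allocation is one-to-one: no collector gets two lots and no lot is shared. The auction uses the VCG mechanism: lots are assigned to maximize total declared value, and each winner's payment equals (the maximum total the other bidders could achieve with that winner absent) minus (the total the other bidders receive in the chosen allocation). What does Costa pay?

Efficient allocation: Bakr→Lot B ($128), Okafor→Lot D ($142), Costa→Lot E ($142); total welfare W = $412.
Costa receives Lot E at value $142, so the others get W − 142 = $270.
Without Costa: best allocation of the remaining 2 bidders over all 3 lots is Bakr→Lot B ($128), Okafor→Lot E ($174), total $302.
VCG payment = (others' best without Costa) − (others' welfare with Costa) = 302 − 270 = $32.

Costa pays $32.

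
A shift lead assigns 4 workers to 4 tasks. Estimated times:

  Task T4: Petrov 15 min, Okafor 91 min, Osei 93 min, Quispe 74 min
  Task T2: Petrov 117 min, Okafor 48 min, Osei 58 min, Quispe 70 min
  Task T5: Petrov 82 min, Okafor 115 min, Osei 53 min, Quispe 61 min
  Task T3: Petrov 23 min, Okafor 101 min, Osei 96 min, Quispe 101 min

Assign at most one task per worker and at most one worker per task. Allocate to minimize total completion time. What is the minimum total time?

Min total: 198 min

This is a one-to-one assignment (minimum-cost bipartite matching).
Optimal: Petrov→Task T3 (23 min), Okafor→Task T2 (48 min), Osei→Task T5 (53 min), Quispe→Task T4 (74 min) — total 23+48+53+74 = 198 min.
Min-entry greedy (repeatedly take the single cheapest remaining cell) gives 217 min, worse by 19.
Next-best assignment: Petrov→Task T4, Okafor→Task T2, Osei→Task T5, Quispe→Task T3 = 217 min.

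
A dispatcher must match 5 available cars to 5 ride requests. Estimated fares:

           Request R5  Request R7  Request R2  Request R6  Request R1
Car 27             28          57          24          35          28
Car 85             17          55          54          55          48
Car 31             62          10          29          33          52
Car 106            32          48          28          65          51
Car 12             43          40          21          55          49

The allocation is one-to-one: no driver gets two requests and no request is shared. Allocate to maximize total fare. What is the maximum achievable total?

Maximum total: $287

Optimal: Car 27→Request R7 ($57), Car 85→Request R2 ($54), Car 31→Request R5 ($62), Car 106→Request R6 ($65), Car 12→Request R1 ($49) — total 57+54+62+65+49 = $287.
Row-greedy (each driver in turn takes its best remaining request) gives $246, worse by 41.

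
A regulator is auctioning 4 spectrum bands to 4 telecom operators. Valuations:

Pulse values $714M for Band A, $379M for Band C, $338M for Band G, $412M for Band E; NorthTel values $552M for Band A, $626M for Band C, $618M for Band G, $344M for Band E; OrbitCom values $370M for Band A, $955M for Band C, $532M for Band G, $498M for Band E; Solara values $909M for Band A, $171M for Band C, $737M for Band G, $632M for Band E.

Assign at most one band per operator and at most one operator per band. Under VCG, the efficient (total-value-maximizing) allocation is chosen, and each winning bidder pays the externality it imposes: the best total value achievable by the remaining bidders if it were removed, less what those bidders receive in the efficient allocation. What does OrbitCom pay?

OrbitCom pays $113M.

Efficient allocation: Pulse→Band A ($714M), NorthTel→Band G ($618M), OrbitCom→Band C ($955M), Solara→Band E ($632M); total welfare W = $2919M.
OrbitCom receives Band C at value $955M, so the others get W − 955 = $1964M.
Without OrbitCom: best allocation of the remaining 3 bidders over all 4 bands is Pulse→Band A ($714M), NorthTel→Band C ($626M), Solara→Band G ($737M), total $2077M.
VCG payment = (others' best without OrbitCom) − (others' welfare with OrbitCom) = 2077 − 1964 = $113M.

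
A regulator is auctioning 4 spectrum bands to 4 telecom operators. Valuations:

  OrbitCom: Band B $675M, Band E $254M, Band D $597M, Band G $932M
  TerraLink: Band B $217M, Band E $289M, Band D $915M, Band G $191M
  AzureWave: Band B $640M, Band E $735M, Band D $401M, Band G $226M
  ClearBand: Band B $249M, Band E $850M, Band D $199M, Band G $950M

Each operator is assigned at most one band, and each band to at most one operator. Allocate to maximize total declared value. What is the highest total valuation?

Optimal: OrbitCom→Band G ($932M), TerraLink→Band D ($915M), AzureWave→Band B ($640M), ClearBand→Band E ($850M) — total 932+915+640+850 = $3337M.
Column-greedy (each band in turn goes to its best remaining operator) gives $2666M, worse by 671.
Next-best assignment: OrbitCom→Band B, TerraLink→Band D, AzureWave→Band E, ClearBand→Band G = $3275M.
Swapping ClearBand↔AzureWave (ClearBand→Band B $249M, AzureWave→Band E $735M) loses 506.

Maximum total: $3337M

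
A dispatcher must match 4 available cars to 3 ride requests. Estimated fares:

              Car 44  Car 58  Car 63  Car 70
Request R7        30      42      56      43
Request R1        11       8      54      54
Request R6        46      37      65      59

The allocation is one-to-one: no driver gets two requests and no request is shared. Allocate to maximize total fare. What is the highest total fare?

Optimal: Car 58→Request R7 ($42), Car 70→Request R1 ($54), Car 63→Request R6 ($65) — total 42+54+65 = $161.
No other one-to-one assignment exceeds $161.

Max total: $161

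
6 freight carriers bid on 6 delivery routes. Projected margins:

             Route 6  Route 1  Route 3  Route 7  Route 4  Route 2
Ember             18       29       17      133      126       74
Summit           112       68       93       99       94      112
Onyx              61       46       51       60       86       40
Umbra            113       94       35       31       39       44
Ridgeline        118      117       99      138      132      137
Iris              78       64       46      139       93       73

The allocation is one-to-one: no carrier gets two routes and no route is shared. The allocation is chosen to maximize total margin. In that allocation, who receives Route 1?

Optimal: Ember→Route 4 ($126k), Summit→Route 6 ($112k), Onyx→Route 3 ($51k), Umbra→Route 1 ($94k), Ridgeline→Route 2 ($137k), Iris→Route 7 ($139k) — total 126+112+51+94+137+139 = $659k.
Max-entry greedy (repeatedly take the single best remaining cell) gives $654k, worse by 5.
Swapping Ridgeline↔Ember (Ridgeline→Route 4 $132k, Ember→Route 2 $74k) loses 57.
Umbra's own top route is Route 6 ($113k), but forcing Umbra→Route 6 and reassigning the rest optimally gives only $658k — worse by 1.

Umbra receives Route 1.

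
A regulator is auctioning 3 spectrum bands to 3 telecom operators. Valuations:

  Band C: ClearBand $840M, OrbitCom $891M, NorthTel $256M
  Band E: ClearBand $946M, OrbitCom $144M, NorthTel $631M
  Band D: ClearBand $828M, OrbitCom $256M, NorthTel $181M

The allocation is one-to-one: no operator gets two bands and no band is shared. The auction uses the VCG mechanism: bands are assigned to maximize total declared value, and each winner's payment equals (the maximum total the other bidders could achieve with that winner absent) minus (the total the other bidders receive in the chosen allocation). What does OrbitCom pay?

OrbitCom pays $12M.

Efficient allocation: ClearBand→Band D ($828M), OrbitCom→Band C ($891M), NorthTel→Band E ($631M); total welfare W = $2350M.
OrbitCom receives Band C at value $891M, so the others get W − 891 = $1459M.
Without OrbitCom: best allocation of the remaining 2 bidders over all 3 bands is ClearBand→Band C ($840M), NorthTel→Band E ($631M), total $1471M.
VCG payment = (others' best without OrbitCom) − (others' welfare with OrbitCom) = 1471 − 1459 = $12M.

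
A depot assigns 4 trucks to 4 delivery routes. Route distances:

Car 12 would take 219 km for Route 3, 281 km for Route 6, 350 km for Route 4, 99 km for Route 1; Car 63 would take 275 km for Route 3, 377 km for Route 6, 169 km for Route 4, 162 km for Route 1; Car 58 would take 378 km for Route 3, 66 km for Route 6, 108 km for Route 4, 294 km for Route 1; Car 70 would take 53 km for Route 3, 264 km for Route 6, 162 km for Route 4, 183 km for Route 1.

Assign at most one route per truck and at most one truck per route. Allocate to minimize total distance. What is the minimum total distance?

Optimal: Car 12→Route 1 (99 km), Car 63→Route 4 (169 km), Car 58→Route 6 (66 km), Car 70→Route 3 (53 km) — total 99+169+66+53 = 387 km.
Swapping Car 12↔Car 63 (Car 12→Route 4 350 km, Car 63→Route 1 162 km) adds 244.

Min total: 387 km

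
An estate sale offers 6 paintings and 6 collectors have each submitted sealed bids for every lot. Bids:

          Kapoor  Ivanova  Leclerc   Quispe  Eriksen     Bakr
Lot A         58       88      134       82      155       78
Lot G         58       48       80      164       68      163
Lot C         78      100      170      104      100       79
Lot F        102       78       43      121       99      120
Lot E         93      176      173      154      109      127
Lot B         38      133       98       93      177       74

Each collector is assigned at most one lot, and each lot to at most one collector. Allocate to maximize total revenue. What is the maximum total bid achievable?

Optimal: Kapoor→Lot F ($102), Ivanova→Lot B ($133), Leclerc→Lot C ($170), Quispe→Lot E ($154), Eriksen→Lot A ($155), Bakr→Lot G ($163) — total 102+133+170+154+155+163 = $877.
Every other assignment is strictly worse.

Maximum total: $877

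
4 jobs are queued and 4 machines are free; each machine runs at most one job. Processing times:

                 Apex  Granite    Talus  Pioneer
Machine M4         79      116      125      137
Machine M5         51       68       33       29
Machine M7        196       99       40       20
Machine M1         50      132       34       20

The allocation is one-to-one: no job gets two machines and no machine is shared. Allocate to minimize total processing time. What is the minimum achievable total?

Treat this as an assignment problem: match each job to one machine.
Optimal: Apex→Machine M4 (79 min), Granite→Machine M5 (68 min), Talus→Machine M1 (34 min), Pioneer→Machine M7 (20 min) — total 79+68+34+20 = 201 min.
Column-greedy (each machine in turn goes to its cheapest remaining job) gives 280 min, worse by 79.

Min total: 201 min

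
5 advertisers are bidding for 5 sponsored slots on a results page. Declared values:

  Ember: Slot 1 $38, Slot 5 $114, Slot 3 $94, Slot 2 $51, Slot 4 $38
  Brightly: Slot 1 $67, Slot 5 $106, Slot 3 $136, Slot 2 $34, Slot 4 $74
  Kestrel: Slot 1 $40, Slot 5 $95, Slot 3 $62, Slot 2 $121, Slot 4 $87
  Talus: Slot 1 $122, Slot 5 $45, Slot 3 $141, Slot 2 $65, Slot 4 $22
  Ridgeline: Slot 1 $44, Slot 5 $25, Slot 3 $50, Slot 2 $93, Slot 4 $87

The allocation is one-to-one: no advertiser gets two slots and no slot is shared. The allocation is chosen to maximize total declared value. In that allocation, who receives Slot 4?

Ridgeline receives Slot 4.

This is the linear assignment problem.
Optimal: Ember→Slot 5 ($114), Brightly→Slot 3 ($136), Kestrel→Slot 2 ($121), Talus→Slot 1 ($122), Ridgeline→Slot 4 ($87) — total 114+136+121+122+87 = $580.
Max-entry greedy (repeatedly take the single best remaining cell) gives $530, worse by 50.
Next-best assignment: Ember→Slot 5, Brightly→Slot 3, Kestrel→Slot 4, Talus→Slot 1, Ridgeline→Slot 2 = $552.
Ridgeline's own top slot is Slot 2 ($93), but forcing Ridgeline→Slot 2 and reassigning the rest optimally gives only $552 — worse by 28.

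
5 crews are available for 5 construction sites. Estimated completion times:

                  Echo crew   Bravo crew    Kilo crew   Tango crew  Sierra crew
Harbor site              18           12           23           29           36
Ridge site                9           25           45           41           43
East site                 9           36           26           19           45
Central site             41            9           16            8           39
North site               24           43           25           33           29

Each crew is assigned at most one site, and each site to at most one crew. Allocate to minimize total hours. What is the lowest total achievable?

This is a one-to-one assignment (minimum-cost bipartite matching).
Optimal: Echo crew→Ridge site (9 hours), Bravo crew→Harbor site (12 hours), Kilo crew→East site (26 hours), Tango crew→Central site (8 hours), Sierra crew→North site (29 hours) — total 9+12+26+8+29 = 84 hours.
Row-greedy (each crew in turn takes its cheapest remaining site) gives 89 hours, worse by 5.

Min total: 84 hours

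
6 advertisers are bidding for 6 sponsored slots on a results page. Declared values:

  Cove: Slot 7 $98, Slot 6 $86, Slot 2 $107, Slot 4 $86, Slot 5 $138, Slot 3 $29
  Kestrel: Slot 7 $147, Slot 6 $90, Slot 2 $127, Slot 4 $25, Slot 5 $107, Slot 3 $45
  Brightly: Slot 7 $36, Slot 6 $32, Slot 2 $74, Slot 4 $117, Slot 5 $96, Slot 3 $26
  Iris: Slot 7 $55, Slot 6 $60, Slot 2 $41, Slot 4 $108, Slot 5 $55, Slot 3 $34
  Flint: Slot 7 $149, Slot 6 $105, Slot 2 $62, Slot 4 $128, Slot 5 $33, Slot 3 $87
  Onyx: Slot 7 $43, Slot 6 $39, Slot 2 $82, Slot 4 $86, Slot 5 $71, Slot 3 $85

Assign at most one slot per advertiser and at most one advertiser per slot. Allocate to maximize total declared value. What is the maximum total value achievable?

Optimal: Cove→Slot 5 ($138), Kestrel→Slot 2 ($127), Brightly→Slot 4 ($117), Iris→Slot 6 ($60), Flint→Slot 7 ($149), Onyx→Slot 3 ($85) — total 138+127+117+60+149+85 = $676.
Column-greedy (each slot in turn goes to its best remaining advertiser) gives $568, worse by 108.
Every other assignment is strictly worse.

Maximum total: $676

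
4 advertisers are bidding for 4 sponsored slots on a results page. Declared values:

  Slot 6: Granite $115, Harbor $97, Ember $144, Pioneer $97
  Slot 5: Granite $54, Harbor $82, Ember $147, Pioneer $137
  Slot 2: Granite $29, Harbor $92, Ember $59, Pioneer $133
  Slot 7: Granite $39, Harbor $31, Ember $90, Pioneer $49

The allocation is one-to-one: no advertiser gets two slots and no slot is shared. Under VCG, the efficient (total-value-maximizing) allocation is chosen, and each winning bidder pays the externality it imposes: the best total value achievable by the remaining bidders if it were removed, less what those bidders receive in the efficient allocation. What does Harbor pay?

Harbor pays $53.

Efficient allocation: Granite→Slot 6 ($115), Harbor→Slot 2 ($92), Ember→Slot 7 ($90), Pioneer→Slot 5 ($137); total welfare W = $434.
Harbor receives Slot 2 at value $92, so the others get W − 92 = $342.
Without Harbor: best allocation of the remaining 3 bidders over all 4 slots is Granite→Slot 6 ($115), Ember→Slot 5 ($147), Pioneer→Slot 2 ($133), total $395.
VCG payment = (others' best without Harbor) − (others' welfare with Harbor) = 395 − 342 = $53.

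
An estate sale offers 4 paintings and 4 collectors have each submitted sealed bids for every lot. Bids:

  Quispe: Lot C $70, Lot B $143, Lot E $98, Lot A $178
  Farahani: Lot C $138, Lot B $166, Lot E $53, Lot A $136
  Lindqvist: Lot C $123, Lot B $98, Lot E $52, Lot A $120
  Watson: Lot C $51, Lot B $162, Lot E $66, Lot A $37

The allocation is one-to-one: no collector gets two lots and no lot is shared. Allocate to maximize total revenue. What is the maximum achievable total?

Max total: $533

Optimal: Quispe→Lot A ($178), Farahani→Lot B ($166), Lindqvist→Lot C ($123), Watson→Lot E ($66) — total 178+166+123+66 = $533.
Column-greedy (each lot in turn goes to its best remaining collector) gives $518, worse by 15.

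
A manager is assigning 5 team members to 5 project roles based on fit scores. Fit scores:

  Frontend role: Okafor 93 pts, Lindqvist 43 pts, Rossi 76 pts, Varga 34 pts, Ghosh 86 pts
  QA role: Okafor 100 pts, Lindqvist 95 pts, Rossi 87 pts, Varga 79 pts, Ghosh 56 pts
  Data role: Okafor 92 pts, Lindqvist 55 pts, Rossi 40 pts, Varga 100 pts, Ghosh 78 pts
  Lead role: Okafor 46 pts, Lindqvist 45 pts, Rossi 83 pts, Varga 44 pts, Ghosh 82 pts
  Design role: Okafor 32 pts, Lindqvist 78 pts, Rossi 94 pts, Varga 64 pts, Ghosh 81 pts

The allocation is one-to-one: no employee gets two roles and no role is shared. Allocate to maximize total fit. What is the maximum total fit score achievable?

This is a one-to-one assignment (maximum-weight bipartite matching).
Optimal: Okafor→Frontend role (93 pts), Lindqvist→QA role (95 pts), Rossi→Design role (94 pts), Varga→Data role (100 pts), Ghosh→Lead role (82 pts) — total 93+95+94+100+82 = 464 pts.
Column-greedy (each role in turn goes to its best remaining employee) gives 452 pts, worse by 12.

Maximum total: 464 pts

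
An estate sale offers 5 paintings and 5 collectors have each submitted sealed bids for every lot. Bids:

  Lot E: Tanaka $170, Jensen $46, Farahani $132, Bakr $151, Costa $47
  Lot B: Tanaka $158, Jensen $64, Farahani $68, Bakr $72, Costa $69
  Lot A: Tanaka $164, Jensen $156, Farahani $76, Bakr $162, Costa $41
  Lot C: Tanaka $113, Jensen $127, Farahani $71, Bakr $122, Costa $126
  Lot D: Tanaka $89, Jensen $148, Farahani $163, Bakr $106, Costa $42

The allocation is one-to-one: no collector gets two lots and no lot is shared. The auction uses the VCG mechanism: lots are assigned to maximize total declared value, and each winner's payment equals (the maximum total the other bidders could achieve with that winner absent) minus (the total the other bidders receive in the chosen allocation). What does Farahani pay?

Farahani pays $15.

Efficient allocation: Tanaka→Lot B ($158), Jensen→Lot A ($156), Farahani→Lot D ($163), Bakr→Lot E ($151), Costa→Lot C ($126); total welfare W = $754.
Farahani receives Lot D at value $163, so the others get W − 163 = $591.
Without Farahani: best allocation of the remaining 4 bidders over all 5 lots is Tanaka→Lot E ($170), Jensen→Lot D ($148), Bakr→Lot A ($162), Costa→Lot C ($126), total $606.
VCG payment = (others' best without Farahani) − (others' welfare with Farahani) = 606 − 591 = $15.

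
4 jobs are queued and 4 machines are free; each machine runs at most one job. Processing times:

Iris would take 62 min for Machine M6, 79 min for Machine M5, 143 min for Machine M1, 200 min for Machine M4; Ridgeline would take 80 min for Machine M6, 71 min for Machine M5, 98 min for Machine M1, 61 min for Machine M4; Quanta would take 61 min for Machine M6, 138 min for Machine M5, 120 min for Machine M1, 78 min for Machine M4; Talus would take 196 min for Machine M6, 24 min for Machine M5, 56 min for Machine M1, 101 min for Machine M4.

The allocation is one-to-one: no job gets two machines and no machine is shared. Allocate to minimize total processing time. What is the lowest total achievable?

Optimal: Iris→Machine M5 (79 min), Ridgeline→Machine M4 (61 min), Quanta→Machine M6 (61 min), Talus→Machine M1 (56 min) — total 79+61+61+56 = 257 min.
Column-greedy (each machine in turn goes to its cheapest remaining job) gives 383 min, worse by 126.
Next-best assignment: Iris→Machine M6, Ridgeline→Machine M1, Quanta→Machine M4, Talus→Machine M5 = 262 min.

Min total: 257 min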